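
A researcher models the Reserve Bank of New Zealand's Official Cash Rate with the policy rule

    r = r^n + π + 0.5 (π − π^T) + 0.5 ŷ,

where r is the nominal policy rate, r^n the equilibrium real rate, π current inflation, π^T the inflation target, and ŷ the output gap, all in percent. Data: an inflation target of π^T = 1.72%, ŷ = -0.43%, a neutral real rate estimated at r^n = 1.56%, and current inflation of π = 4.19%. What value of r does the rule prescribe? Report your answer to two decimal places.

r = 1.56 + 4.19 + 0.5 × (4.19 − 1.72) + 0.5 × (-0.43)
   = 1.56 + 4.19 + 1.235 − 0.215 = 6.77

6.77%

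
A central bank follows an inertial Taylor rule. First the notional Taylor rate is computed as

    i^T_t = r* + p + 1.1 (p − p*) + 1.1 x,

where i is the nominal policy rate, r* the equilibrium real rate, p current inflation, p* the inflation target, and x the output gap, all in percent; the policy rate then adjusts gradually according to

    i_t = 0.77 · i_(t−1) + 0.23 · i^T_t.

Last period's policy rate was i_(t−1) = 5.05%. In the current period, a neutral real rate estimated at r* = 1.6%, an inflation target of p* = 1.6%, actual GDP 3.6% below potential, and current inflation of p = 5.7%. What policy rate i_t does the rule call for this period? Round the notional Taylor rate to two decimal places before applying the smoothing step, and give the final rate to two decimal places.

5.69%

Output 3.6% below potential → x = -3.6.
i^T_t = 1.6 + 5.7 + 1.1 × (5.7 − 1.6) + 1.1 × (-3.6)
   = 1.6 + 5.7 + 4.51 − 3.96 = 7.85
i_t = 0.77 × 5.05 + 0.23 × 7.85 = 3.8885 + 1.8055 = 5.69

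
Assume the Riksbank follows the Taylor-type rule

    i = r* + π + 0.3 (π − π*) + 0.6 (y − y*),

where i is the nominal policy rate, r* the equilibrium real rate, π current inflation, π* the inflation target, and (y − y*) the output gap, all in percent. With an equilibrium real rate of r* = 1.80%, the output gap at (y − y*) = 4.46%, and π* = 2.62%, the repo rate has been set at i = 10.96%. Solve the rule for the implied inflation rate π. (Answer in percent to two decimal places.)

5.59%

Collecting π: i = r* + (1 + 0.3) π − 0.3 π* + 0.6 (y − y*)
1.3 π = 10.96 − 1.80 + 0.3 × 2.62 − 0.6 × 4.46 = 7.27
π = 7.27 / 1.3 = 5.59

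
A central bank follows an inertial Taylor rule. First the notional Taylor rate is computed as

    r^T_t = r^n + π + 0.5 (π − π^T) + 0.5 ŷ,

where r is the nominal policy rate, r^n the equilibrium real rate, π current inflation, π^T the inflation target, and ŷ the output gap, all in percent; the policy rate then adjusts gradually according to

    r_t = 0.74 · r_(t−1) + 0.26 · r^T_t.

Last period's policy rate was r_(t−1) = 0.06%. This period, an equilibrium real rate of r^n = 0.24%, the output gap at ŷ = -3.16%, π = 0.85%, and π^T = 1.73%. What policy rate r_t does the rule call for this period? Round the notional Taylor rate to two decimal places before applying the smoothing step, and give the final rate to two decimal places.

-0.20%

r^T_t = 0.24 + 0.85 + 0.5 × (0.85 − 1.73) + 0.5 × (-3.16)
   = 0.24 + 0.85 − 0.44 − 1.58 = -0.93
r_t = 0.74 × 0.06 + 0.26 × (-0.93) = 0.0444 − 0.2418 = -0.20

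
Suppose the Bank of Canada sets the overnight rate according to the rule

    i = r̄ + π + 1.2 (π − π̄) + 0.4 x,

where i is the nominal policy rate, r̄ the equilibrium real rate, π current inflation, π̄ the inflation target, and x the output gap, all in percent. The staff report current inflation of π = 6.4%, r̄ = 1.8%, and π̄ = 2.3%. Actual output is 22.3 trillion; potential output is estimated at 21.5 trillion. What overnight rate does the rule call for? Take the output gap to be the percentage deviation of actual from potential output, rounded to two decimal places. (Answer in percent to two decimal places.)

14.61%

Output gap = 100 × (22.3 − 21.5) / 21.5 = 3.72%.
i = 1.80 + 6.40 + 1.2 × (6.40 − 2.30) + 0.4 × 3.72
   = 1.80 + 6.4 + 4.92 + 1.488 = 14.61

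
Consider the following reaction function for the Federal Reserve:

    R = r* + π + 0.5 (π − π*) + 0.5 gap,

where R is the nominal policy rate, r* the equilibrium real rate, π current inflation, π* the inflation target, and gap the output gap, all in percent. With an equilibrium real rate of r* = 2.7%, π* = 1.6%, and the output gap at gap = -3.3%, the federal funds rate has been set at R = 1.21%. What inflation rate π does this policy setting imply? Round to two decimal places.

0.64%

Collecting π: R = r* + (1 + 0.5) π − 0.5 π* + 0.5 gap
1.5 π = 1.21 − 2.7 + 0.5 × 1.6 − 0.5 × (-3.3) = 0.96
π = 0.96 / 1.5 = 0.64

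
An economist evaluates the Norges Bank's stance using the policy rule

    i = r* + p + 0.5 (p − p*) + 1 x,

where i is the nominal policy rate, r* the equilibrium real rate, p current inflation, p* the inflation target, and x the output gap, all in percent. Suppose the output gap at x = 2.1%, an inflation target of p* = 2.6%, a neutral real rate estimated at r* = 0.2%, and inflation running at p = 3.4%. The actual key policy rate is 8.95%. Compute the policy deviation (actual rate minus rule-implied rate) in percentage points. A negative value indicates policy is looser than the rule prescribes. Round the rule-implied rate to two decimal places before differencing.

i = 0.2 + 3.4 + 0.5 × (3.4 − 2.6) + 1 × 2.1
   = 0.2 + 3.4 + 0.4 + 2.1 = 6.10
Deviation = 8.95 − 6.10 = 2.85 pp.

2.85 pp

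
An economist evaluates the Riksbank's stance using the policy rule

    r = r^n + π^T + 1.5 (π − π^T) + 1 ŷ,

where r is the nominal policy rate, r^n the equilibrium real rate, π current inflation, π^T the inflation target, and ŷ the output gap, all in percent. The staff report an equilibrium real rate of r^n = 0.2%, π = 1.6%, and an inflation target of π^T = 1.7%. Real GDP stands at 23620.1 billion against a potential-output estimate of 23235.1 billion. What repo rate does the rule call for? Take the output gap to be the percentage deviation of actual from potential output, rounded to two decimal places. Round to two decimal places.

3.41%

Output gap = 100 × (23620.1 − 23235.1) / 23235.1 = 1.66%.
r = 0.20 + 1.70 + 1.5 × (1.60 − 1.70) + 1 × 1.66
   = 0.20 + 1.7 − 0.15 + 1.66 = 3.41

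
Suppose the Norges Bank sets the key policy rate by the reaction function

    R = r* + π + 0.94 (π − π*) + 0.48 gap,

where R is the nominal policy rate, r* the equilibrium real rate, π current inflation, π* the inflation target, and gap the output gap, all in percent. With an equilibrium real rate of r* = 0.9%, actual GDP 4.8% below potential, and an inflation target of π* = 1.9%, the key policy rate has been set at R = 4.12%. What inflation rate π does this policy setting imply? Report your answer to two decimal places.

Output 4.8% below potential → gap = -4.8.
Collecting π: R = r* + (1 + 0.94) π − 0.94 π* + 0.48 gap
1.94 π = 4.12 − 0.9 + 0.94 × 1.9 − 0.48 × (-4.8) = 7.31
π = 7.31 / 1.94 = 3.77

3.77%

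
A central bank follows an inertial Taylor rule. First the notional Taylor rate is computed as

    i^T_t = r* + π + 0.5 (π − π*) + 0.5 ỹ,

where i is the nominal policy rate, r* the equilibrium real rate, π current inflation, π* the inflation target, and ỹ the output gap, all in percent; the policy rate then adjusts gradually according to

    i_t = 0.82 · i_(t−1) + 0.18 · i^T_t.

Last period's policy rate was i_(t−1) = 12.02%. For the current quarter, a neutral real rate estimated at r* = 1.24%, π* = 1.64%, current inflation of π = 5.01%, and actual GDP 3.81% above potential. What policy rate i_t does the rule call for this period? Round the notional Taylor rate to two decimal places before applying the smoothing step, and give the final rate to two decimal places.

11.63%

Output 3.81% above potential → ỹ = 3.81.
i^T_t = 1.24 + 5.01 + 0.5 × (5.01 − 1.64) + 0.5 × 3.81
   = 1.24 + 5.01 + 1.685 + 1.905 = 9.84
i_t = 0.82 × 12.02 + 0.18 × 9.84 = 9.8564 + 1.7712 = 11.63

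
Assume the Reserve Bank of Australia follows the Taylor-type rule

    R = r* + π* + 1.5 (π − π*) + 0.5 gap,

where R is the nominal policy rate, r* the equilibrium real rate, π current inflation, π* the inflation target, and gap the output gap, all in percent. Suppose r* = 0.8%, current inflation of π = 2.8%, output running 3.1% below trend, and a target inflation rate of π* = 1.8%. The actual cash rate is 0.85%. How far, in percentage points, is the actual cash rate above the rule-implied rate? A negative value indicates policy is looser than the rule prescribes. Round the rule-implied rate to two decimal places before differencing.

-1.70 pp

Output 3.1% below potential → gap = -3.1.
R = 0.8 + 1.8 + 1.5 × (2.8 − 1.8) + 0.5 × (-3.1)
   = 0.8 + 1.8 + 1.5 − 1.55 = 2.55
Deviation = 0.85 − 2.55 = -1.70 pp.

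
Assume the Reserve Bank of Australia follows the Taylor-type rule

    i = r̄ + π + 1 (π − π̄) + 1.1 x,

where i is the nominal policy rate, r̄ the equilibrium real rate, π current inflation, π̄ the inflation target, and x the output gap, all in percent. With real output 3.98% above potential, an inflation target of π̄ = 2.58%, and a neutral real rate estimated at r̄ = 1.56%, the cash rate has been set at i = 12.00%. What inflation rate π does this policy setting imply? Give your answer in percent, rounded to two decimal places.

4.32%

Output 3.98% above potential → x = 3.98.
Collecting π: i = r̄ + (1 + 1) π − 1 π̄ + 1.1 x
2 π = 12.00 − 1.56 + 1 × 2.58 − 1.1 × 3.98 = 8.642
π = 8.642 / 2 = 4.32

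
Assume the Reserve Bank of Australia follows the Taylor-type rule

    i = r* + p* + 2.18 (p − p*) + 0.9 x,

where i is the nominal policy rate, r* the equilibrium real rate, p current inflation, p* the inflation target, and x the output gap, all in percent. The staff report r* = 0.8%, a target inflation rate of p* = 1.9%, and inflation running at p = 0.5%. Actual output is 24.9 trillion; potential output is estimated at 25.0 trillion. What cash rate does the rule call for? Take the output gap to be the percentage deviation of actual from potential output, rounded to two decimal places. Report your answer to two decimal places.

Output gap = 100 × (24.9 − 25.0) / 25.0 = -0.40%.
i = 0.80 + 1.90 + 2.18 × (0.50 − 1.90) + 0.9 × (-0.40)
   = 0.80 + 1.9 − 3.052 − 0.36 = -0.71

-0.71%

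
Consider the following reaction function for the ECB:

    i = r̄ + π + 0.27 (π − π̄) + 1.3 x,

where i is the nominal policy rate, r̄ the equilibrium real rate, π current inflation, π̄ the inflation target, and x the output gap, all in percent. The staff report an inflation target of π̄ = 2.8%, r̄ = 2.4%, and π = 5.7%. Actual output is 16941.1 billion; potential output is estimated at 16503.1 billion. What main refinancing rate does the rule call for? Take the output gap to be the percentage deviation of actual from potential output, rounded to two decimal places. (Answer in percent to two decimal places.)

12.33%

Output gap = 100 × (16941.1 − 16503.1) / 16503.1 = 2.65%.
i = 2.40 + 5.70 + 0.27 × (5.70 − 2.80) + 1.3 × 2.65
   = 2.40 + 5.7 + 0.783 + 3.445 = 12.33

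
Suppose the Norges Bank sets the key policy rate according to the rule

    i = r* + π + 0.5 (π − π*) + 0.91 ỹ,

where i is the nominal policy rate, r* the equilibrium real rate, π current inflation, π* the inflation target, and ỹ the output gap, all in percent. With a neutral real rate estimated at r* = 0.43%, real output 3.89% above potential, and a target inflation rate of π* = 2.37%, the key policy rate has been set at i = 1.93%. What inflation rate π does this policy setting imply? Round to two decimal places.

-0.57%

Output 3.89% above potential → ỹ = 3.89.
Collecting π: i = r* + (1 + 0.5) π − 0.5 π* + 0.91 ỹ
1.5 π = 1.93 − 0.43 + 0.5 × 2.37 − 0.91 × 3.89 = -0.8549
π = -0.8549 / 1.5 = -0.57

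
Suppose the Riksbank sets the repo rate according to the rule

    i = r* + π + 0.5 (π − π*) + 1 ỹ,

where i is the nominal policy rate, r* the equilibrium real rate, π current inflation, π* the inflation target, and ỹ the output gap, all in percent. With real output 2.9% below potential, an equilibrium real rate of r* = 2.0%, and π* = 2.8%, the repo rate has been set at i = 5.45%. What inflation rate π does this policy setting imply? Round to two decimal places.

5.17%

Output 2.9% below potential → ỹ = -2.9.
Collecting π: i = r* + (1 + 0.5) π − 0.5 π* + 1 ỹ
1.5 π = 5.45 − 2.0 + 0.5 × 2.8 − 1 × (-2.9) = 7.75
π = 7.75 / 1.5 = 5.17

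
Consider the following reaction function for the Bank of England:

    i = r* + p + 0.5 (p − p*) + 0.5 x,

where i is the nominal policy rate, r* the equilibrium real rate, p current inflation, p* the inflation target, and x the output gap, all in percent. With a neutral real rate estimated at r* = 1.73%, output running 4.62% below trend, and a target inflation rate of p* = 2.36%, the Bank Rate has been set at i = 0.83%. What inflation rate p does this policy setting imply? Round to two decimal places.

1.73%

Output 4.62% below potential → x = -4.62.
Collecting p: i = r* + (1 + 0.5) p − 0.5 p* + 0.5 x
1.5 p = 0.83 − 1.73 + 0.5 × 2.36 − 0.5 × (-4.62) = 2.59
p = 2.59 / 1.5 = 1.73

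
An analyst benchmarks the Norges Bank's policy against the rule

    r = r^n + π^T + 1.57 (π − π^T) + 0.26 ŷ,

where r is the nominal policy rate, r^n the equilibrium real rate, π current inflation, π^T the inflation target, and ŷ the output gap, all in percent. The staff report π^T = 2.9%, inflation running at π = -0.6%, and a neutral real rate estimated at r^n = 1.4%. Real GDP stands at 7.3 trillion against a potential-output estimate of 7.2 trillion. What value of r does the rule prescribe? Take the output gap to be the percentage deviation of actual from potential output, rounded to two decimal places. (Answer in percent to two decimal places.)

-0.83%

Output gap = 100 × (7.3 − 7.2) / 7.2 = 1.39%.
r = 1.40 + 2.90 + 1.57 × (-0.60 − 2.90) + 0.26 × 1.39
   = 1.40 + 2.9 − 5.495 + 0.3614 = -0.83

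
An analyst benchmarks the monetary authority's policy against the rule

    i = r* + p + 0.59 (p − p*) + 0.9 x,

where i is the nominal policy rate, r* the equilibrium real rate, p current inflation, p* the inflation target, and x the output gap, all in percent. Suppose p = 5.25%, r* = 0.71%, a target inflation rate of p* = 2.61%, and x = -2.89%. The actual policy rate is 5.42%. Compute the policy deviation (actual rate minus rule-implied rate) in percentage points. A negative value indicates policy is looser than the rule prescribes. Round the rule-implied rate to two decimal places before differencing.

0.50 pp

i = 0.71 + 5.25 + 0.59 × (5.25 − 2.61) + 0.9 × (-2.89)
   = 0.71 + 5.25 + 1.5576 − 2.601 = 4.92
Deviation = 5.42 − 4.92 = 0.50 pp.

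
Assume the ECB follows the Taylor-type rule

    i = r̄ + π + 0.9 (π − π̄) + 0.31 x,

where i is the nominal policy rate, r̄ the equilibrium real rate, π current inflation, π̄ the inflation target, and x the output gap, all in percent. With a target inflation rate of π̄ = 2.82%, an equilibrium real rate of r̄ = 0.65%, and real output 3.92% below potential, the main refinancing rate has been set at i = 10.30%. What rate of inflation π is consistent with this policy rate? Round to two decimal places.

7.05%

Output 3.92% below potential → x = -3.92.
Collecting π: i = r̄ + (1 + 0.9) π − 0.9 π̄ + 0.31 x
1.9 π = 10.30 − 0.65 + 0.9 × 2.82 − 0.31 × (-3.92) = 13.4032
π = 13.4032 / 1.9 = 7.05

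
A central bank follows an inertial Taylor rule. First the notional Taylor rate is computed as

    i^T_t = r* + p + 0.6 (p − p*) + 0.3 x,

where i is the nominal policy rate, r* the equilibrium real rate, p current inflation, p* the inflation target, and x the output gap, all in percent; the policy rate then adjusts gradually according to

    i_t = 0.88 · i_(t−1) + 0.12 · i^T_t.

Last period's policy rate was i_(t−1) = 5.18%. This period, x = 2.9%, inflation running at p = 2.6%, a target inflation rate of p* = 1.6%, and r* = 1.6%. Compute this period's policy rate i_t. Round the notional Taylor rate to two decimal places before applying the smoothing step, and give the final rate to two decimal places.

5.24%

i^T_t = 1.6 + 2.6 + 0.6 × (2.6 − 1.6) + 0.3 × 2.9
   = 1.6 + 2.6 + 0.6 + 0.87 = 5.67
i_t = 0.88 × 5.18 + 0.12 × 5.67 = 4.5584 + 0.6804 = 5.24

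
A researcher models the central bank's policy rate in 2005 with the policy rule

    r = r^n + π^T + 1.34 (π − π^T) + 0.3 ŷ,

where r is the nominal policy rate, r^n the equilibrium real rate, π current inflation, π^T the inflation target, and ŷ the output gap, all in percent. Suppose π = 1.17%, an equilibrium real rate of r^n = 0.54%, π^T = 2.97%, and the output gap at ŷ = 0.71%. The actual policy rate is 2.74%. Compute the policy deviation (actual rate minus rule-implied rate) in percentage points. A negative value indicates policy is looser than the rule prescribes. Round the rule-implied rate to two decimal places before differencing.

1.43 pp

r = 0.54 + 2.97 + 1.34 × (1.17 − 2.97) + 0.3 × 0.71
   = 0.54 + 2.97 − 2.412 + 0.213 = 1.31
Deviation = 2.74 − 1.31 = 1.43 pp.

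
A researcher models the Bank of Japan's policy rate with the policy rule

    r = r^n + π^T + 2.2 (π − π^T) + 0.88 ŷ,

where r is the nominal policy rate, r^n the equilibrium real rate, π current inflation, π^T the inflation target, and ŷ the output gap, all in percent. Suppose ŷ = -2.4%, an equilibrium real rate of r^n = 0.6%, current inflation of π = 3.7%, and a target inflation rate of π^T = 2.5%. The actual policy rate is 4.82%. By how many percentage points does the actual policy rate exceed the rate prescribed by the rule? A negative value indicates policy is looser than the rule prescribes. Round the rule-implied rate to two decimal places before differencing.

1.19 pp

r = 0.6 + 2.5 + 2.2 × (3.7 − 2.5) + 0.88 × (-2.4)
   = 0.6 + 2.5 + 2.64 − 2.112 = 3.63
Deviation = 4.82 − 3.63 = 1.19 pp.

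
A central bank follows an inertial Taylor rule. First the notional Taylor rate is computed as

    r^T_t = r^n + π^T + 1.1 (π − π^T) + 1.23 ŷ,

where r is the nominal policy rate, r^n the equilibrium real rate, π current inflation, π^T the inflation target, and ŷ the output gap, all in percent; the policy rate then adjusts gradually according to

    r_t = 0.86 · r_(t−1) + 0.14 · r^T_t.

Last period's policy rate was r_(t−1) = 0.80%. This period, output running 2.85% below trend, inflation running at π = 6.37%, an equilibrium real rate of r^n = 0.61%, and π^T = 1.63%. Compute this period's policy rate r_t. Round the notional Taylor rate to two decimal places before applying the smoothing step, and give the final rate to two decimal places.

1.24%

Output 2.85% below potential → ŷ = -2.85.
r^T_t = 0.61 + 1.63 + 1.1 × (6.37 − 1.63) + 1.23 × (-2.85)
   = 0.61 + 1.63 + 5.214 − 3.5055 = 3.95
r_t = 0.86 × 0.80 + 0.14 × 3.95 = 0.688 + 0.553 = 1.24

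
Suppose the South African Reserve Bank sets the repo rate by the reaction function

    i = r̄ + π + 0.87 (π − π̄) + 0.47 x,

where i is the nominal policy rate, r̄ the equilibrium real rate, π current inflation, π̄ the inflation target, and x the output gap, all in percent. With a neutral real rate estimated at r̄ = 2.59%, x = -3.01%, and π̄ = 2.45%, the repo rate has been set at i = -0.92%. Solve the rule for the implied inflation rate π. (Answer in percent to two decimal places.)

0.02%

Collecting π: i = r̄ + (1 + 0.87) π − 0.87 π̄ + 0.47 x
1.87 π = -0.92 − 2.59 + 0.87 × 2.45 − 0.47 × (-3.01) = 0.0362
π = 0.0362 / 1.87 = 0.02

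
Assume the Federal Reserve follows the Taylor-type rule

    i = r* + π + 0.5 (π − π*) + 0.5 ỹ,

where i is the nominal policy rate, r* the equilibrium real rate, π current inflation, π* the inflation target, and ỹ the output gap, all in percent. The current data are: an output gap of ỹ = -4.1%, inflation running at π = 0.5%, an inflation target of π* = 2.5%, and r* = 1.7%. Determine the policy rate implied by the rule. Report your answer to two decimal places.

i = 1.7 + 0.5 + 0.5 × (0.5 − 2.5) + 0.5 × (-4.1)
   = 1.7 + 0.5 − 1 − 2.05 = -0.85

-0.85%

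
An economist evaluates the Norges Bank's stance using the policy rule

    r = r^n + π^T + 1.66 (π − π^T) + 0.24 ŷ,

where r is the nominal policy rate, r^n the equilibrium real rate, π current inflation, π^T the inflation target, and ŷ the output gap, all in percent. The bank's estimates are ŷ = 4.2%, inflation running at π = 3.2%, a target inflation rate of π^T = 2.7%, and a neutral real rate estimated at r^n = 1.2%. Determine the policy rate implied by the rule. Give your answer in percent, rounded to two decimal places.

r = 1.2 + 2.7 + 1.66 × (3.2 − 2.7) + 0.24 × 4.2
   = 1.2 + 2.7 + 0.83 + 1.008 = 5.74

5.74%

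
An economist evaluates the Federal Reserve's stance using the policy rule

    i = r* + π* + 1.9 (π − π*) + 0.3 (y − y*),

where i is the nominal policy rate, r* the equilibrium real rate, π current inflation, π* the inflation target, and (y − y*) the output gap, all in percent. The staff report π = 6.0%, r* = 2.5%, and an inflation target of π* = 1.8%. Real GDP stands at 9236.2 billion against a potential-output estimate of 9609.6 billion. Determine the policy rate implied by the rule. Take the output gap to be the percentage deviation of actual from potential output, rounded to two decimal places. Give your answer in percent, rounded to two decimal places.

11.11%

Output gap = 100 × (9236.2 − 9609.6) / 9609.6 = -3.89%.
i = 2.50 + 1.80 + 1.9 × (6.00 − 1.80) + 0.3 × (-3.89)
   = 2.50 + 1.8 + 7.98 − 1.167 = 11.11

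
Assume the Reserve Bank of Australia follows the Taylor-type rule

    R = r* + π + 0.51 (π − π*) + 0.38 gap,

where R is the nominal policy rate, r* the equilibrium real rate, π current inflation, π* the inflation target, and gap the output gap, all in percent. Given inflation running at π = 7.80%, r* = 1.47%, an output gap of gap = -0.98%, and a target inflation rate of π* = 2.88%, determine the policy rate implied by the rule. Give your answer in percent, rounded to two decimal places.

R = 1.47 + 7.80 + 0.51 × (7.80 − 2.88) + 0.38 × (-0.98)
   = 1.47 + 7.8 + 2.5092 − 0.3724 = 11.41

11.41%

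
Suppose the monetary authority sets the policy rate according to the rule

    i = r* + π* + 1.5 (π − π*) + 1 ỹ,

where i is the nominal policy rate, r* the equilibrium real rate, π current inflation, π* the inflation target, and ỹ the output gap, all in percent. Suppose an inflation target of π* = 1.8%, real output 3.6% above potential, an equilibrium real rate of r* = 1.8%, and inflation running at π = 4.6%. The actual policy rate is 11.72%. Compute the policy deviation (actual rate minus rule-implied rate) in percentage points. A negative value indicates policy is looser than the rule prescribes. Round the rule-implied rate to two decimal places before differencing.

Output 3.6% above potential → ỹ = 3.6.
i = 1.8 + 1.8 + 1.5 × (4.6 − 1.8) + 1 × 3.6
   = 1.8 + 1.8 + 4.2 + 3.6 = 11.40
Deviation = 11.72 − 11.40 = 0.32 pp.

0.32 pp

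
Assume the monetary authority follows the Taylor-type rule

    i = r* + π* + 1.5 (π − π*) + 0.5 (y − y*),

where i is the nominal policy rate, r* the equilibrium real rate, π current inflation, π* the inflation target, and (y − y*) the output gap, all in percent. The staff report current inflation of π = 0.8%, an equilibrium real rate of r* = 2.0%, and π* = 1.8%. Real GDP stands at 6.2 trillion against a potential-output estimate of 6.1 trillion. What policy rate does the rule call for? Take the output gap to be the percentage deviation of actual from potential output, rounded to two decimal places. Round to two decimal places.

Output gap = 100 × (6.2 − 6.1) / 6.1 = 1.64%.
i = 2.00 + 1.80 + 1.5 × (0.80 − 1.80) + 0.5 × 1.64
   = 2.00 + 1.8 − 1.5 + 0.82 = 3.12

3.12%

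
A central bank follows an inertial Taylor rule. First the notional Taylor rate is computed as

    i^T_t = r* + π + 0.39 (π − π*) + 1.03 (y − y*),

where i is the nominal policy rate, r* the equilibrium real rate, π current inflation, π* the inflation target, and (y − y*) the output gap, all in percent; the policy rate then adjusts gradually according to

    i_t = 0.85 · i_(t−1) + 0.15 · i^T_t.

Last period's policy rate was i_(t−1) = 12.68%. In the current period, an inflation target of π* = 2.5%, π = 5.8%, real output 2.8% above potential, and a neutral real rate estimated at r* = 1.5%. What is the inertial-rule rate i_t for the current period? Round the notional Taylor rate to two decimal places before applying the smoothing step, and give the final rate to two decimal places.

Output 2.8% above potential → (y − y*) = 2.8.
i^T_t = 1.5 + 5.8 + 0.39 × (5.8 − 2.5) + 1.03 × 2.8
   = 1.5 + 5.8 + 1.287 + 2.884 = 11.47
i_t = 0.85 × 12.68 + 0.15 × 11.47 = 10.778 + 1.7205 = 12.50

12.50%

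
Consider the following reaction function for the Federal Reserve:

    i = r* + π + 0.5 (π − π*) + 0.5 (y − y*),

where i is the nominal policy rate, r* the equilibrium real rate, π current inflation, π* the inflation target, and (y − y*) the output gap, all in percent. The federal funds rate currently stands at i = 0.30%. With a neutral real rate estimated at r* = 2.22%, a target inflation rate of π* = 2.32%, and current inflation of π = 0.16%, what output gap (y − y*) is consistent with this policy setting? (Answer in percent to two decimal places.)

-2.00%

0.5 (y − y*) = 0.30 − 2.22 − 0.16 − 0.5 × (0.16 − 2.32) = -1
(y − y*) = -1 / 0.5 = -2.00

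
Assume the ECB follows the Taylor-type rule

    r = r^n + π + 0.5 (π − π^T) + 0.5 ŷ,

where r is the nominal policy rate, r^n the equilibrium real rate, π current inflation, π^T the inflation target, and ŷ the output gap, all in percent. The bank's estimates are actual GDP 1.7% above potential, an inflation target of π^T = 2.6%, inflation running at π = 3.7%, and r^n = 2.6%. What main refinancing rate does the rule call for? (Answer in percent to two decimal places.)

Output 1.7% above potential → ŷ = 1.7.
r = 2.6 + 3.7 + 0.5 × (3.7 − 2.6) + 0.5 × 1.7
   = 2.6 + 3.7 + 0.55 + 0.85 = 7.70

7.70%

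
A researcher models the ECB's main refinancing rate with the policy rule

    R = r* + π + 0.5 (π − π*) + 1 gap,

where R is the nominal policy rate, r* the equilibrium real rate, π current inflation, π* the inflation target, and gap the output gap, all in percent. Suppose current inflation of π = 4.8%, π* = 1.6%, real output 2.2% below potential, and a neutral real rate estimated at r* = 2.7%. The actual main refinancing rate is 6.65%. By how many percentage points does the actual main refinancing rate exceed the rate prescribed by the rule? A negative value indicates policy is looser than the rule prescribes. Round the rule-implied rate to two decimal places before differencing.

-0.25 pp

Output 2.2% below potential → gap = -2.2.
R = 2.7 + 4.8 + 0.5 × (4.8 − 1.6) + 1 × (-2.2)
   = 2.7 + 4.8 + 1.6 − 2.2 = 6.90
Deviation = 6.65 − 6.90 = -0.25 pp.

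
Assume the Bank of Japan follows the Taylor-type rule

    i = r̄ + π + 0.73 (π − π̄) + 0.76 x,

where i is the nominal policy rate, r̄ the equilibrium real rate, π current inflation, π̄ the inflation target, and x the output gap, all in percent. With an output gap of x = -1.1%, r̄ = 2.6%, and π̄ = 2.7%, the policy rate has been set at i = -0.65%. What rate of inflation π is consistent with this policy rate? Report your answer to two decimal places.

-0.26%

Collecting π: i = r̄ + (1 + 0.73) π − 0.73 π̄ + 0.76 x
1.73 π = -0.65 − 2.6 + 0.73 × 2.7 − 0.76 × (-1.1) = -0.443
π = -0.443 / 1.73 = -0.26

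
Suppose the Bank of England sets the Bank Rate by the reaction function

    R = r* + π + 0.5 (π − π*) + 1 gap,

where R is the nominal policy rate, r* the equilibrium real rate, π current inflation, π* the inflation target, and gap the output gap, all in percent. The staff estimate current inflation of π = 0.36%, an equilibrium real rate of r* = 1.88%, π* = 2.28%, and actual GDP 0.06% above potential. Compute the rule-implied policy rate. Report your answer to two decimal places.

Output 0.06% above potential → gap = 0.06.
R = 1.88 + 0.36 + 0.5 × (0.36 − 2.28) + 1 × 0.06
   = 1.88 + 0.36 − 0.96 + 0.06 = 1.34

1.34%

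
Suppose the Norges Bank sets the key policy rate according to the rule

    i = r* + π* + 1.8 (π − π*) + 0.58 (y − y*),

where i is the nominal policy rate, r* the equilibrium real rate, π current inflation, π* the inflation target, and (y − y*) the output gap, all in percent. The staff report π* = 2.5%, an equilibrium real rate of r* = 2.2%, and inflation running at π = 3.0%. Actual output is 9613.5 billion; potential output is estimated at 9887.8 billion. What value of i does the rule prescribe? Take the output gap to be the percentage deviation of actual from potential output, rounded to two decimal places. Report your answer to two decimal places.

Output gap = 100 × (9613.5 − 9887.8) / 9887.8 = -2.77%.
i = 2.20 + 2.50 + 1.8 × (3.00 − 2.50) + 0.58 × (-2.77)
   = 2.20 + 2.5 + 0.9 − 1.6066 = 3.99

3.99%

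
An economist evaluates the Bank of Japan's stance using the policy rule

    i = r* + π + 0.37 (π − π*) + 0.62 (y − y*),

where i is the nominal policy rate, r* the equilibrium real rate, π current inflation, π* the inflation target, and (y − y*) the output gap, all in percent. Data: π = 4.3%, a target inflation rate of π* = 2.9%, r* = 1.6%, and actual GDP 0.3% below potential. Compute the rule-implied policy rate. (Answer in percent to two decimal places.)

Output 0.3% below potential → (y − y*) = -0.3.
i = 1.6 + 4.3 + 0.37 × (4.3 − 2.9) + 0.62 × (-0.3)
   = 1.6 + 4.3 + 0.518 − 0.186 = 6.23

6.23%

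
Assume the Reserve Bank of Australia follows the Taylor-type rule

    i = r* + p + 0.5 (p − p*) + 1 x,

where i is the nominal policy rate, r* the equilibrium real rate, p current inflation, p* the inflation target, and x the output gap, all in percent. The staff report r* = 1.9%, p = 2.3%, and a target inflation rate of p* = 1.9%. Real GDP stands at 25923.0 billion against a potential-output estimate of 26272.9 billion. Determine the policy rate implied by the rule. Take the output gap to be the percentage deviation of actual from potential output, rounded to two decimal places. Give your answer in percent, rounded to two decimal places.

Output gap = 100 × (25923.0 − 26272.9) / 26272.9 = -1.33%.
i = 1.90 + 2.30 + 0.5 × (2.30 − 1.90) + 1 × (-1.33)
   = 1.90 + 2.3 + 0.2 − 1.33 = 3.07

3.07%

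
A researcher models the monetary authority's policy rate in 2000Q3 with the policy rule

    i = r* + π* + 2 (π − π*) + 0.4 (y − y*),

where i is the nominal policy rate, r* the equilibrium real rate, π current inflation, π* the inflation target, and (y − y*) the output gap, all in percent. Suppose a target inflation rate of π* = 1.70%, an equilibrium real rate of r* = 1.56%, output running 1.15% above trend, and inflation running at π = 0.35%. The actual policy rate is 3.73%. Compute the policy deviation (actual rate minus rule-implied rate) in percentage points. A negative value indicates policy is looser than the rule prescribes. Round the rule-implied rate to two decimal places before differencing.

2.71 pp

Output 1.15% above potential → (y − y*) = 1.15.
i = 1.56 + 1.70 + 2 × (0.35 − 1.70) + 0.4 × 1.15
   = 1.56 + 1.7 − 2.7 + 0.46 = 1.02
Deviation = 3.73 − 1.02 = 2.71 pp.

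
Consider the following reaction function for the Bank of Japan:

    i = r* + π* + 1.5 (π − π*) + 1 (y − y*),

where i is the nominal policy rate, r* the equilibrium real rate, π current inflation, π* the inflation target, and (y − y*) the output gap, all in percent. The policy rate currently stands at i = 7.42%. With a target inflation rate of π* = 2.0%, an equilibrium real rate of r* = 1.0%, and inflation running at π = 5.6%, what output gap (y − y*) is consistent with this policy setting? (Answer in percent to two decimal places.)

1 (y − y*) = 7.42 − 1.0 − 2.0 − 1.5 × (5.6 − 2.0) = -0.98
(y − y*) = -0.98 / 1 = -0.98

-0.98%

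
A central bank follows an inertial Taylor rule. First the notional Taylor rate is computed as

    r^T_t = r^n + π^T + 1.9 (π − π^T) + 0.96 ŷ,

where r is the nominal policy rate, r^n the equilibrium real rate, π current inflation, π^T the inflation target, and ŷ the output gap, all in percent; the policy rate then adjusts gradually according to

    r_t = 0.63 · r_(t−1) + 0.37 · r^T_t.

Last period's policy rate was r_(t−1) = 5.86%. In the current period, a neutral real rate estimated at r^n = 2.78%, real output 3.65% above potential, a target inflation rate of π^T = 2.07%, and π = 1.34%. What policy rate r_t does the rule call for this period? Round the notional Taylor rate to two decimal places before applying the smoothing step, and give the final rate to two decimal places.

6.27%

Output 3.65% above potential → ŷ = 3.65.
r^T_t = 2.78 + 2.07 + 1.9 × (1.34 − 2.07) + 0.96 × 3.65
   = 2.78 + 2.07 − 1.387 + 3.504 = 6.97
r_t = 0.63 × 5.86 + 0.37 × 6.97 = 3.6918 + 2.5789 = 6.27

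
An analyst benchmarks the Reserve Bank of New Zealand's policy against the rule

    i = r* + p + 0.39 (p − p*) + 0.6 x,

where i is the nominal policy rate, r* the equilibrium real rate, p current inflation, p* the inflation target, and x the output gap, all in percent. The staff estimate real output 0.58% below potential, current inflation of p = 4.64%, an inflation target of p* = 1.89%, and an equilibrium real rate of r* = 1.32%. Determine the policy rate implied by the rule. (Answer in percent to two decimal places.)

Output 0.58% below potential → x = -0.58.
i = 1.32 + 4.64 + 0.39 × (4.64 − 1.89) + 0.6 × (-0.58)
   = 1.32 + 4.64 + 1.0725 − 0.348 = 6.68

6.68%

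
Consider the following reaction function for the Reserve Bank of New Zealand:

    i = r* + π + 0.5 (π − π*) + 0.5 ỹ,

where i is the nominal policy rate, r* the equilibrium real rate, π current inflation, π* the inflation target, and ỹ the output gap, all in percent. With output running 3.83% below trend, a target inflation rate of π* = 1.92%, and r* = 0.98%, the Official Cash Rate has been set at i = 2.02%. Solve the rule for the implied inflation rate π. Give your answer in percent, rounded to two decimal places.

2.61%

Output 3.83% below potential → ỹ = -3.83.
Collecting π: i = r* + (1 + 0.5) π − 0.5 π* + 0.5 ỹ
1.5 π = 2.02 − 0.98 + 0.5 × 1.92 − 0.5 × (-3.83) = 3.915
π = 3.915 / 1.5 = 2.61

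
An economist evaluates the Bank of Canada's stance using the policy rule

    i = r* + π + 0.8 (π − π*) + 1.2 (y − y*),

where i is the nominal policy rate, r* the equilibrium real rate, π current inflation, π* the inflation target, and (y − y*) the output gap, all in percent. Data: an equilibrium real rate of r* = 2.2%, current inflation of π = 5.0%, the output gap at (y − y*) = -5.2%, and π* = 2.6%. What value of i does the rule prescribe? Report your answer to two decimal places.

2.88%

i = 2.2 + 5.0 + 0.8 × (5.0 − 2.6) + 1.2 × (-5.2)
   = 2.2 + 5 + 1.92 − 6.24 = 2.88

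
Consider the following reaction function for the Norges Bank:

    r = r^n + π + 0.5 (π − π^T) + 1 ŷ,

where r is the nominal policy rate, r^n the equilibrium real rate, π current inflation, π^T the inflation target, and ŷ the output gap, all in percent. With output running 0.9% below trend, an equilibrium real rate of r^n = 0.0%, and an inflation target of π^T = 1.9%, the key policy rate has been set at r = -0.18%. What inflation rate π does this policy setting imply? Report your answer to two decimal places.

1.11%

Output 0.9% below potential → ŷ = -0.9.
Collecting π: r = r^n + (1 + 0.5) π − 0.5 π^T + 1 ŷ
1.5 π = -0.18 − 0.0 + 0.5 × 1.9 − 1 × (-0.9) = 1.67
π = 1.67 / 1.5 = 1.11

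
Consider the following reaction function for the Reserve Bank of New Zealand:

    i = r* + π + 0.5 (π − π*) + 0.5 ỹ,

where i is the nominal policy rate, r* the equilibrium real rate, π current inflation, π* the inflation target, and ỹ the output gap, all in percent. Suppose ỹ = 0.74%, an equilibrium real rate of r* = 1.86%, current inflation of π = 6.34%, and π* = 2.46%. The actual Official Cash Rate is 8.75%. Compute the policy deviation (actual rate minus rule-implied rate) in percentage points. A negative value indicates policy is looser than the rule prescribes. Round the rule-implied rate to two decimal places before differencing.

-1.76 pp

i = 1.86 + 6.34 + 0.5 × (6.34 − 2.46) + 0.5 × 0.74
   = 1.86 + 6.34 + 1.94 + 0.37 = 10.51
Deviation = 8.75 − 10.51 = -1.76 pp.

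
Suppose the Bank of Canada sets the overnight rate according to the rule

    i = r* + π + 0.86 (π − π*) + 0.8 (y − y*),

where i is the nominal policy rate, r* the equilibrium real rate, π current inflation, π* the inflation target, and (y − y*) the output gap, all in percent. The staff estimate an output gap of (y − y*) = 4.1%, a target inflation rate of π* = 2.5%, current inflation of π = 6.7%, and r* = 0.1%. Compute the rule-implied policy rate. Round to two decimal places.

13.69%

i = 0.1 + 6.7 + 0.86 × (6.7 − 2.5) + 0.8 × 4.1
   = 0.1 + 6.7 + 3.612 + 3.28 = 13.69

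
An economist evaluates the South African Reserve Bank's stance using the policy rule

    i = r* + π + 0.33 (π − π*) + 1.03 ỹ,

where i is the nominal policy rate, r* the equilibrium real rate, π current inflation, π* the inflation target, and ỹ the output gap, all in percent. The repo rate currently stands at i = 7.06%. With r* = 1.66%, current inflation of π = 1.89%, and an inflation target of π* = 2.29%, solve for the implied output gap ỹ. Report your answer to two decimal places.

3.54%

1.03 ỹ = 7.06 − 1.66 − 1.89 − 0.33 × (1.89 − 2.29) = 3.642
ỹ = 3.642 / 1.03 = 3.54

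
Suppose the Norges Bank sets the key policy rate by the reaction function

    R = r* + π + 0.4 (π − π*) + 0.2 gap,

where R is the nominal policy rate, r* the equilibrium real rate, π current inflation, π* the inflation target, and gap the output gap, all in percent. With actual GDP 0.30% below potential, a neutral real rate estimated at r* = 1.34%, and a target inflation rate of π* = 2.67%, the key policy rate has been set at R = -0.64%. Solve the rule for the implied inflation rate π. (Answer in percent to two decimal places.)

Output 0.30% below potential → gap = -0.30.
Collecting π: R = r* + (1 + 0.4) π − 0.4 π* + 0.2 gap
1.4 π = -0.64 − 1.34 + 0.4 × 2.67 − 0.2 × (-0.30) = -0.852
π = -0.852 / 1.4 = -0.61

-0.61%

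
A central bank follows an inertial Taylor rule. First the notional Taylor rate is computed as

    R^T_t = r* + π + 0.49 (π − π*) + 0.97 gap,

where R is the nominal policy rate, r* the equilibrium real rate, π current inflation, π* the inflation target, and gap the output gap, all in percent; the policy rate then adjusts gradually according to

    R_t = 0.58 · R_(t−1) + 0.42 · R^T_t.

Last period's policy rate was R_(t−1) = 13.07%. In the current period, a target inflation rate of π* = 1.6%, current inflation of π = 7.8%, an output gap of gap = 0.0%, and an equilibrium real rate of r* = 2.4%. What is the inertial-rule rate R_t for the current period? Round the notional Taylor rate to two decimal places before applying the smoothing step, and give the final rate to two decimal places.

13.14%

R^T_t = 2.4 + 7.8 + 0.49 × (7.8 − 1.6) + 0.97 × 0.0
   = 2.4 + 7.8 + 3.038 + 0 = 13.24
R_t = 0.58 × 13.07 + 0.42 × 13.24 = 7.5806 + 5.5608 = 13.14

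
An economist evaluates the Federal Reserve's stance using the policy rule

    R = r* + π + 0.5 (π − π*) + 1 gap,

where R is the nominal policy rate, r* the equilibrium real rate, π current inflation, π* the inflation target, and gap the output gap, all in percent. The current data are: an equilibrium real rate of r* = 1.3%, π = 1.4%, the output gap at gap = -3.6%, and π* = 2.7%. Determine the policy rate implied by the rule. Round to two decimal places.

-1.55%

R = 1.3 + 1.4 + 0.5 × (1.4 − 2.7) + 1 × (-3.6)
   = 1.3 + 1.4 − 0.65 − 3.6 = -1.55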